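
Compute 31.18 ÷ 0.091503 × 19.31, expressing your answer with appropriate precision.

31.18 ÷ 0.091503 × 19.31 = 6579.9569413…
Multiplication/division keeps the fewest significant figures: 31.18 → 4 s.f., 0.091503 → 5 s.f., 19.31 → 4 s.f.; limit is 4.
Rounded to 4 significant figures: 6.580 × 10^3.

6.580 × 10^3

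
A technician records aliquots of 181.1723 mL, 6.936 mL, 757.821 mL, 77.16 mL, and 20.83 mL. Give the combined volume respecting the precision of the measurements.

1043.92 mL

181.1723 mL + 6.936 mL + 757.821 mL + 77.16 mL + 20.83 mL = 1043.9193 mL.
Addition/subtraction keeps the fewest decimal places: 181.1723 → 4 decimal places, 6.936 → 3 decimal places, 757.821 → 3 decimal places, 77.16 → 2 decimal places, 20.83 → 2 decimal places; limit is 2.
Rounded to 2 decimal places: 1043.92 mL.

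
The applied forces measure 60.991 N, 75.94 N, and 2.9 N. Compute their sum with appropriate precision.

1.398 × 10² N

60.991 N + 75.94 N + 2.9 N = 139.831 N.
Addition/subtraction keeps the fewest decimal places: 60.991 → 3 decimal places, 75.94 → 2 decimal places, 2.9 → 1 decimal place; limit is 1.
Rounded to 1 decimal place: 1.398 × 10² N.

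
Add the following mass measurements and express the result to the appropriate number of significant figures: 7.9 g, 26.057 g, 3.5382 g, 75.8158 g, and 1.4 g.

114.7 g

7.9 g + 26.057 g + 3.5382 g + 75.8158 g + 1.4 g = 114.7110 g.
Addition/subtraction keeps the fewest decimal places: 7.9 → 1 decimal place, 26.057 → 3 decimal places, 3.5382 → 4 decimal places, 75.8158 → 4 decimal places, 1.4 → 1 decimal place; limit is 1.
Rounded to 1 decimal place: 114.7 g.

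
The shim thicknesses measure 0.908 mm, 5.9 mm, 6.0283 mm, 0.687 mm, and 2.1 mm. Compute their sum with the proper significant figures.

0.908 mm + 5.9 mm + 6.0283 mm + 0.687 mm + 2.1 mm = 15.6233 mm.
Addition/subtraction keeps the fewest decimal places: 0.908 → 3 decimal places, 5.9 → 1 decimal place, 6.0283 → 4 decimal places, 0.687 → 3 decimal places, 2.1 → 1 decimal place; limit is 1.
Rounded to 1 decimal place: 15.6 mm.

15.6 mm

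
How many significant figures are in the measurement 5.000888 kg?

7

5.000888: zeros between nonzero digits are significant.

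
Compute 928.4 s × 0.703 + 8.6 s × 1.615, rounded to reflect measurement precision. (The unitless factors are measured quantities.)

928.4 × 0.703 = 652.6652 → 653 s (3 s.f., last digit at the 10^0 place).
8.6 × 1.615 = 13.889 → 14 s (2 s.f., last digit at the 10^0 place).
Sum: 666.5542 s; keep the coarser place, 10^0.
Result: 6.67 × 10^2 s.

6.67 × 10^2 s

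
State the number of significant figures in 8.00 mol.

3

8.00: trailing zeros after a decimal point are significant.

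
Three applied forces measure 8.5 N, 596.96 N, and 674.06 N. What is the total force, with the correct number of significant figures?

1279.5 N

8.5 N + 596.96 N + 674.06 N = 1279.52 N.
Addition/subtraction keeps the fewest decimal places: 8.5 → 1 decimal place, 596.96 → 2 decimal places, 674.06 → 2 decimal places; limit is 1.
Rounded to 1 decimal place: 1279.5 N.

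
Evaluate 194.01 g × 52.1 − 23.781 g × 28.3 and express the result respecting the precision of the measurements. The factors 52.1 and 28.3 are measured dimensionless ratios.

194.01 × 52.1 = 10107.921 → 1.01 × 10^4 g (3 s.f., last digit at the 10^2 place).
23.781 × 28.3 = 673.0023 → 673 g (3 s.f., last digit at the 10^0 place).
Difference: 9434.9187 g; keep the coarser place, 10^2.
Result: 9.4 × 10^3 g.

9.4 × 10^3 g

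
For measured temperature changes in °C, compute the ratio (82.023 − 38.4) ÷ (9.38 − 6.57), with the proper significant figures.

82.023 − 38.4 = 43.623, limited to 1 d.p. → 3 s.f.; 9.38 − 6.57 = 2.81, limited to 2 d.p. → 3 s.f.
Carrying full precision, 43.623 ÷ 2.81 = 15.5241992883…; keep min(3, 3) = 3 s.f.
Rounded to 3 significant figures: 15.5.

15.5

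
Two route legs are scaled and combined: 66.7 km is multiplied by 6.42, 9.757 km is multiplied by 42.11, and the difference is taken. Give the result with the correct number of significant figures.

66.7 × 6.42 = 428.214 → 428 km (3 s.f., last digit at the 10^0 place).
9.757 × 42.11 = 410.86727 → 410.9 km (4 s.f., last digit at the 10^-1 place).
Difference: 17.34673 km; keep the coarser place, 10^0.
Result: 17 km.

17 km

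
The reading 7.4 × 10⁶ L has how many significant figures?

2

7.4 × 10⁶: in scientific notation every digit of the coefficient is significant.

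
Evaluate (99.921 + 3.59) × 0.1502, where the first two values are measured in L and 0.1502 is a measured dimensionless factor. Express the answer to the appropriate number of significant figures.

15.55 L

99.921 L + 3.59 L = 103.511 L; the sum is limited to 2 decimal places (5 s.f.).
Carrying full precision, 103.511 × 0.1502 = 15.5473522 L; 0.1502 has 4 s.f., so the result keeps min(5, 4) = 4 s.f.
Rounded to 4 significant figures: 15.55 L.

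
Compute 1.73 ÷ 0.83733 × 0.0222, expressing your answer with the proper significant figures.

1.73 ÷ 0.83733 × 0.0222 = 0.045867220809…
Multiplication/division keeps the fewest significant figures: 1.73 → 3 s.f., 0.83733 → 5 s.f., 0.0222 → 3 s.f.; limit is 3.
Rounded to 3 significant figures: 0.0459.

0.0459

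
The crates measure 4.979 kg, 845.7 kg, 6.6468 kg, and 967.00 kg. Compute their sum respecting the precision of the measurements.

4.979 kg + 845.7 kg + 6.6468 kg + 967.00 kg = 1824.3258 kg.
Addition/subtraction keeps the fewest decimal places: 4.979 → 3 decimal places, 845.7 → 1 decimal place, 6.6468 → 4 decimal places, 967.00 → 2 decimal places; limit is 1.
Rounded to 1 decimal place: 1824.3 kg.

1824.3 kg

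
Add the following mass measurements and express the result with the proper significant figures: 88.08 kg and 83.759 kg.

88.08 kg + 83.759 kg = 171.839 kg.
Addition/subtraction keeps the fewest decimal places: 88.08 → 2 decimal places, 83.759 → 3 decimal places; limit is 2.
Rounded to 2 decimal places: 171.84 kg.

171.84 kg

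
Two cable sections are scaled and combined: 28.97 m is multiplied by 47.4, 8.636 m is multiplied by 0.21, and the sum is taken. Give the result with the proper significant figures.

28.97 × 47.4 = 1373.178 → 1.37 × 10^3 m (3 s.f., last digit at the 10^1 place).
8.636 × 0.21 = 1.81356 → 1.8 m (2 s.f., last digit at the 10^-1 place).
Sum: 1374.99156 m; keep the coarser place, 10^1.
Result: 1.37 × 10^3 m.

1.37 × 10^3 m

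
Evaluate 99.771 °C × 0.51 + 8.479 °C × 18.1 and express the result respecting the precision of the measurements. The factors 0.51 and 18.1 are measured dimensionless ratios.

204 °C

99.771 × 0.51 = 50.88321 → 51 °C (2 s.f., last digit at the 10^0 place).
8.479 × 18.1 = 153.4699 → 153 °C (3 s.f., last digit at the 10^0 place).
Sum: 204.35311 °C; keep the coarser place, 10^0.
Result: 204 °C.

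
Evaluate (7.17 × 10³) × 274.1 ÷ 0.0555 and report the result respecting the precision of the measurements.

(7.17 × 10³) × 274.1 ÷ 0.0555 = 35410756.7568…
Multiplication/division keeps the fewest significant figures: 7.17 × 10³ → 3 s.f., 274.1 → 4 s.f., 0.0555 → 3 s.f.; limit is 3.
Rounded to 3 significant figures: 3.54 × 10⁷.

3.54 × 10⁷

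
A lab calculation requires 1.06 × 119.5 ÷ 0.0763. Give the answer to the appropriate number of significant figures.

1.06 × 119.5 ÷ 0.0763 = 1660.15727392…
Multiplication/division keeps the fewest significant figures: 1.06 → 3 s.f., 119.5 → 4 s.f., 0.0763 → 3 s.f.; limit is 3.
Rounded to 3 significant figures: 1.66 × 10^3.

1.66 × 10^3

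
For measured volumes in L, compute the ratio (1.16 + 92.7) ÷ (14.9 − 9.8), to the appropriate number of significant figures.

18

1.16 + 92.7 = 93.86, limited to 1 d.p. → 3 s.f.; 14.9 − 9.8 = 5.1, limited to 1 d.p. → 2 s.f.
Carrying full precision, 93.86 ÷ 5.1 = 18.4039215686…; keep min(3, 2) = 2 s.f.
Rounded to 2 significant figures: 18.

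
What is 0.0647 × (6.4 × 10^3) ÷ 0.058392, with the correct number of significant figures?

0.0647 × (6.4 × 10^3) ÷ 0.058392 = 7091.38238115…
Multiplication/division keeps the fewest significant figures: 0.0647 → 3 s.f., 6.4 × 10^3 → 2 s.f., 0.058392 → 5 s.f.; limit is 2.
Rounded to 2 significant figures: 7.1 × 10^3.

7.1 × 10^3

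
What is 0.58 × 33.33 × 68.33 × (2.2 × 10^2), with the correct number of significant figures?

0.58 × 33.33 × 68.33 × (2.2 × 10^2) = 290601.20364
Multiplication/division keeps the fewest significant figures: 0.58 → 2 s.f., 33.33 → 4 s.f., 68.33 → 4 s.f., 2.2 × 10^2 → 2 s.f.; limit is 2.
Rounded to 2 significant figures: 2.9 × 10^5.

2.9 × 10^5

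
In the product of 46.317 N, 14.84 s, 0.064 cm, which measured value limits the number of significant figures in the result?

0.064 cm

46.317 N → 5 s.f.; 14.84 s → 4 s.f.; 0.064 cm → 2 s.f.
The fewest is 2 significant figures, from 0.064 cm.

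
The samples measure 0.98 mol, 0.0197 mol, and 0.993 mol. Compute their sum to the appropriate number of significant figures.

0.98 mol + 0.0197 mol + 0.993 mol = 1.9927 mol.
Addition/subtraction keeps the fewest decimal places: 0.98 → 2 decimal places, 0.0197 → 4 decimal places, 0.993 → 3 decimal places; limit is 2.
Rounded to 2 decimal places: 1.99 mol.

1.99 mol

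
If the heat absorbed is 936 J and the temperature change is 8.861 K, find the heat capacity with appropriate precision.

heat capacity = 936 J ÷ 8.861 K = 105.631418576… J/K.
936 has 3 significant figures; 8.861 has 4.
Division/multiplication keeps the fewest: 3 significant figures.
Rounded: 106 J/K.

106 J/K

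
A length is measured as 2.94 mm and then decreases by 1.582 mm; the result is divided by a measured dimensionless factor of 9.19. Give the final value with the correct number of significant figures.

0.148 mm

2.94 mm − 1.582 mm = 1.358 mm; the difference is limited to 2 decimal places (3 s.f.).
Carrying full precision, 1.358 ÷ 9.19 = 0.147769314472… mm; 9.19 has 3 s.f., so the result keeps min(3, 3) = 3 s.f.
Rounded to 3 significant figures: 0.148 mm.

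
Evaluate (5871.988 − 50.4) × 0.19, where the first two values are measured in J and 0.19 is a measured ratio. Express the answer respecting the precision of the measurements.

5871.988 J − 50.4 J = 5821.588 J; the difference is limited to 1 decimal place (5 s.f.).
Carrying full precision, 5821.588 × 0.19 = 1106.10172 J; 0.19 has 2 s.f., so the result keeps min(5, 2) = 2 s.f.
Rounded to 2 significant figures: 1.1 × 10³ J.

1.1 × 10³ J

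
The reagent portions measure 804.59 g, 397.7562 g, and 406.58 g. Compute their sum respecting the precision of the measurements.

1608.93 g

804.59 g + 397.7562 g + 406.58 g = 1608.9262 g.
Addition/subtraction keeps the fewest decimal places: 804.59 → 2 decimal places, 397.7562 → 4 decimal places, 406.58 → 2 decimal places; limit is 2.
Rounded to 2 decimal places: 1608.93 g.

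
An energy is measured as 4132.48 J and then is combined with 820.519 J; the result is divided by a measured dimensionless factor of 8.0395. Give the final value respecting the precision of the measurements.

4132.48 J + 820.519 J = 4952.999 J; the sum is limited to 2 decimal places (6 s.f.).
Carrying full precision, 4952.999 ÷ 8.0395 = 616.082965359… J; 8.0395 has 5 s.f., so the result keeps min(6, 5) = 5 s.f.
Rounded to 5 significant figures: 616.08 J.

616.08 J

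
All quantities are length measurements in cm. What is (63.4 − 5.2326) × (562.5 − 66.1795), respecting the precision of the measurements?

63.4 − 5.2326 = 58.1674, limited to 1 d.p. → 3 s.f.; 562.5 − 66.1795 = 496.3205, limited to 1 d.p. → 4 s.f.
Carrying full precision, 58.1674 × 496.3205 = 28869.6730517; keep min(3, 4) = 3 s.f.
Rounded to 3 significant figures: 2.89 × 10^4 cm².

2.89 × 10^4 cm²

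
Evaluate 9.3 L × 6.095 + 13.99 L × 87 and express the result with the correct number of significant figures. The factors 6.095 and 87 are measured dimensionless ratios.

1.3 × 10³ L

9.3 × 6.095 = 56.6835 → 57 L (2 s.f., last digit at the 10^0 place).
13.99 × 87 = 1217.13 → 1.2 × 10³ L (2 s.f., last digit at the 10^2 place).
Sum: 1273.8135 L; keep the coarser place, 10^2.
Result: 1.3 × 10³ L.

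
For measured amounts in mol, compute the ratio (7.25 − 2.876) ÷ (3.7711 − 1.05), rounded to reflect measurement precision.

7.25 − 2.876 = 4.374, limited to 2 d.p. → 3 s.f.; 3.7711 − 1.05 = 2.7211, limited to 2 d.p. → 3 s.f.
Carrying full precision, 4.374 ÷ 2.7211 = 1.60743816839…; keep min(3, 3) = 3 s.f.
Rounded to 3 significant figures: 1.61.

1.61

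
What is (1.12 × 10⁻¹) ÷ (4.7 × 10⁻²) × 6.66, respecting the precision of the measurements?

16

(1.12 × 10⁻¹) ÷ (4.7 × 10⁻²) × 6.66 = 15.8706382979…
Multiplication/division keeps the fewest significant figures: 1.12 × 10⁻¹ → 3 s.f., 4.7 × 10⁻² → 2 s.f., 6.66 → 3 s.f.; limit is 2.
Rounded to 2 significant figures: 16.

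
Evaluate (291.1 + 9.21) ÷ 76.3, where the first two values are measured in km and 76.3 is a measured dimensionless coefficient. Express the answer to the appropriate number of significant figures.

291.1 km + 9.21 km = 300.31 km; the sum is limited to 1 decimal place (4 s.f.).
Carrying full precision, 300.31 ÷ 76.3 = 3.93591087811… km; 76.3 has 3 s.f., so the result keeps min(4, 3) = 3 s.f.
Rounded to 3 significant figures: 3.94 km.

3.94 km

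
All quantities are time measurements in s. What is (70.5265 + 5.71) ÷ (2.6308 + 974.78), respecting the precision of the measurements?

70.5265 + 5.71 = 76.2365, limited to 2 d.p. → 4 s.f.; 2.6308 + 974.78 = 977.4108, limited to 2 d.p. → 5 s.f.
Carrying full precision, 76.2365 ÷ 977.4108 = 0.0779984219532…; keep min(4, 5) = 4 s.f.
Rounded to 4 significant figures: 0.07800.

0.07800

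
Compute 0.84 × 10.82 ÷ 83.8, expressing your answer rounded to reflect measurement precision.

0.11

0.84 × 10.82 ÷ 83.8 = 0.10845823389…
Multiplication/division keeps the fewest significant figures: 0.84 → 2 s.f., 10.82 → 4 s.f., 83.8 → 3 s.f.; limit is 2.
Rounded to 2 significant figures: 0.11.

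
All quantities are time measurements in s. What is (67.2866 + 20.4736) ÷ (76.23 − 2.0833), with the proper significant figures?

1.184

67.2866 + 20.4736 = 87.7602, limited to 4 d.p. → 6 s.f.; 76.23 − 2.0833 = 74.1467, limited to 2 d.p. → 4 s.f.
Carrying full precision, 87.7602 ÷ 74.1467 = 1.18360223719…; keep min(6, 4) = 4 s.f.
Rounded to 4 significant figures: 1.184.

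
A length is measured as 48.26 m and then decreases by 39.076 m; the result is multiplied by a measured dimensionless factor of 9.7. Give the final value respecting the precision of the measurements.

89 m

48.26 m − 39.076 m = 9.184 m; the difference is limited to 2 decimal places (3 s.f.).
Carrying full precision, 9.184 × 9.7 = 89.0848 m; 9.7 has 2 s.f., so the result keeps min(3, 2) = 2 s.f.
Rounded to 2 significant figures: 89 m.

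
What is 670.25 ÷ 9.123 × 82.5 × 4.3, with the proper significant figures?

670.25 ÷ 9.123 × 82.5 × 4.3 = 26062.8288392…
Multiplication/division keeps the fewest significant figures: 670.25 → 5 s.f., 9.123 → 4 s.f., 82.5 → 3 s.f., 4.3 → 2 s.f.; limit is 2.
Rounded to 2 significant figures: 2.6 × 10⁴.

2.6 × 10⁴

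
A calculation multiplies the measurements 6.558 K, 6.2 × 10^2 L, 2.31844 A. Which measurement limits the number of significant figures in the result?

6.2 × 10^2 L

6.558 K → 4 s.f.; 6.2 × 10^2 L → 2 s.f.; 2.31844 A → 6 s.f.
The fewest is 2 significant figures, from 6.2 × 10^2 L.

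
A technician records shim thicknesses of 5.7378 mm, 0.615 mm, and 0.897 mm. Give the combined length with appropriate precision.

7.250 mm

5.7378 mm + 0.615 mm + 0.897 mm = 7.2498 mm.
Addition/subtraction keeps the fewest decimal places: 5.7378 → 4 decimal places, 0.615 → 3 decimal places, 0.897 → 3 decimal places; limit is 3.
Rounded to 3 decimal places: 7.250 mm.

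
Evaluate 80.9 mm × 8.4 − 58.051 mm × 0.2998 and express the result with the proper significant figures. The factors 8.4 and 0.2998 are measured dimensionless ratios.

6.6 × 10^2 mm

80.9 × 8.4 = 679.56 → 6.8 × 10^2 mm (2 s.f., last digit at the 10^1 place).
58.051 × 0.2998 = 17.4036898 → 17.40 mm (4 s.f., last digit at the 10^-2 place).
Difference: 662.1563102 mm; keep the coarser place, 10^1.
Result: 6.6 × 10^2 mm.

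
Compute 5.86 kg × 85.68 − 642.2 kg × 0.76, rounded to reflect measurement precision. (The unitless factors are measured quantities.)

5.86 × 85.68 = 502.0848 → 502 kg (3 s.f., last digit at the 10^0 place).
642.2 × 0.76 = 488.072 → 4.9 × 10^2 kg (2 s.f., last digit at the 10^1 place).
Difference: 14.0128 kg; keep the coarser place, 10^1.
Result: 1 × 10^1 kg.

1 × 10^1 kg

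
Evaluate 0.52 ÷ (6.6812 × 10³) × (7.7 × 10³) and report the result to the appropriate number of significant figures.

0.52 ÷ (6.6812 × 10³) × (7.7 × 10³) = 0.599293540083…
Multiplication/division keeps the fewest significant figures: 0.52 → 2 s.f., 6.6812 × 10³ → 5 s.f., 7.7 × 10³ → 2 s.f.; limit is 2.
Rounded to 2 significant figures: 0.60.

0.60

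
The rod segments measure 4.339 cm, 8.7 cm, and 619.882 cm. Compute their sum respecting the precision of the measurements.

632.9 cm

4.339 cm + 8.7 cm + 619.882 cm = 632.921 cm.
Addition/subtraction keeps the fewest decimal places: 4.339 → 3 decimal places, 8.7 → 1 decimal place, 619.882 → 3 decimal places; limit is 1.
Rounded to 1 decimal place: 632.9 cm.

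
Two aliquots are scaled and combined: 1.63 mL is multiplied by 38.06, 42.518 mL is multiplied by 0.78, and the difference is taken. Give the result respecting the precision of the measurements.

29 mL

1.63 × 38.06 = 62.0378 → 62.0 mL (3 s.f., last digit at the 10^-1 place).
42.518 × 0.78 = 33.16404 → 33 mL (2 s.f., last digit at the 10^0 place).
Difference: 28.87376 mL; keep the coarser place, 10^0.
Result: 29 mL.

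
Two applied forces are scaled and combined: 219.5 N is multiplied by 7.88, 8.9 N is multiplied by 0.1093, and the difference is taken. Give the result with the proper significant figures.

1.73 × 10³ N

219.5 × 7.88 = 1729.66 → 1.73 × 10³ N (3 s.f., last digit at the 10^1 place).
8.9 × 0.1093 = 0.97277 → 0.97 N (2 s.f., last digit at the 10^-2 place).
Difference: 1728.68723 N; keep the coarser place, 10^1.
Result: 1.73 × 10³ N.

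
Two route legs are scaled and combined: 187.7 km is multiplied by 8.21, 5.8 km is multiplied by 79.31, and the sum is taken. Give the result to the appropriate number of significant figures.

187.7 × 8.21 = 1541.017 → 1.54 × 10³ km (3 s.f., last digit at the 10^1 place).
5.8 × 79.31 = 459.998 → 4.6 × 10² km (2 s.f., last digit at the 10^1 place).
Sum: 2001.015 km; keep the coarser place, 10^1.
Result: 2.00 × 10³ km.

2.00 × 10³ km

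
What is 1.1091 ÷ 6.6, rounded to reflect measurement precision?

1.1091 ÷ 6.6 = 0.168045454545…
Multiplication/division keeps the fewest significant figures: 1.1091 → 5 s.f., 6.6 → 2 s.f.; limit is 2.
Rounded to 2 significant figures: 0.17.

0.17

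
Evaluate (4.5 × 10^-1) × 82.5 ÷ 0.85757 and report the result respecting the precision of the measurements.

43

(4.5 × 10^-1) × 82.5 ÷ 0.85757 = 43.2909266882…
Multiplication/division keeps the fewest significant figures: 4.5 × 10^-1 → 2 s.f., 82.5 → 3 s.f., 0.85757 → 5 s.f.; limit is 2.
Rounded to 2 significant figures: 43.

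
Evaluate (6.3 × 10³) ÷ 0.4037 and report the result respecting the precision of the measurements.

1.6 × 10⁴

(6.3 × 10³) ÷ 0.4037 = 15605.6477582…
Multiplication/division keeps the fewest significant figures: 6.3 × 10³ → 2 s.f., 0.4037 → 4 s.f.; limit is 2.
Rounded to 2 significant figures: 1.6 × 10⁴.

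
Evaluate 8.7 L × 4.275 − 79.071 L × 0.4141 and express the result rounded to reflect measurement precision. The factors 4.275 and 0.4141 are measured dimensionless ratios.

4 L

8.7 × 4.275 = 37.1925 → 37 L (2 s.f., last digit at the 10^0 place).
79.071 × 0.4141 = 32.7433011 → 32.74 L (4 s.f., last digit at the 10^-2 place).
Difference: 4.4491989 L; keep the coarser place, 10^0.
Result: 4 L.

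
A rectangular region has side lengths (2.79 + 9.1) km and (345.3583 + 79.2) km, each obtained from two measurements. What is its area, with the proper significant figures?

5.05 × 10^3 km²

2.79 + 9.1 = 11.89, limited to 1 d.p. → 3 s.f.; 345.3583 + 79.2 = 424.5583, limited to 1 d.p. → 4 s.f.
Carrying full precision, 11.89 × 424.5583 = 5047.998187; keep min(3, 4) = 3 s.f.
Rounded to 3 significant figures: 5.05 × 10^3 km².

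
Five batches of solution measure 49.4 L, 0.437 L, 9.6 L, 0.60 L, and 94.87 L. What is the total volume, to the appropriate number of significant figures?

154.9 L

49.4 L + 0.437 L + 9.6 L + 0.60 L + 94.87 L = 154.907 L.
Addition/subtraction keeps the fewest decimal places: 49.4 → 1 decimal place, 0.437 → 3 decimal places, 9.6 → 1 decimal place, 0.60 → 2 decimal places, 94.87 → 2 decimal places; limit is 1.
Rounded to 1 decimal place: 154.9 L.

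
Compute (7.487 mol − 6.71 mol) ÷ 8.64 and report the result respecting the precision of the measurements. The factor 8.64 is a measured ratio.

7.487 mol − 6.71 mol = 0.777 mol; the difference is limited to 2 decimal places (2 s.f.).
Carrying full precision, 0.777 ÷ 8.64 = 0.0899305555556… mol; 8.64 has 3 s.f., so the result keeps min(2, 3) = 2 s.f.
Rounded to 2 significant figures: 0.090 mol.

0.090 mol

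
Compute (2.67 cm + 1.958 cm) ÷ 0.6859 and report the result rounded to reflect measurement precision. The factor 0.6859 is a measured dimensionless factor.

2.67 cm + 1.958 cm = 4.628 cm; the sum is limited to 2 decimal places (3 s.f.).
Carrying full precision, 4.628 ÷ 0.6859 = 6.74733926228… cm; 0.6859 has 4 s.f., so the result keeps min(3, 4) = 3 s.f.
Rounded to 3 significant figures: 6.75 cm.

6.75 cm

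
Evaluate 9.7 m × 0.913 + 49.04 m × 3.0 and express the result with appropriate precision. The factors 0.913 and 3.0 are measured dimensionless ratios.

1.6 × 10^2 m

9.7 × 0.913 = 8.8561 → 8.9 m (2 s.f., last digit at the 10^-1 place).
49.04 × 3.0 = 147.12 → 1.5 × 10^2 m (2 s.f., last digit at the 10^1 place).
Sum: 155.9761 m; keep the coarser place, 10^1.
Result: 1.6 × 10^2 m.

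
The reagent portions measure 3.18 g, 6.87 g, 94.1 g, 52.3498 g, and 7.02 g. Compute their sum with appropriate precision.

163.5 g

3.18 g + 6.87 g + 94.1 g + 52.3498 g + 7.02 g = 163.5198 g.
Addition/subtraction keeps the fewest decimal places: 3.18 → 2 decimal places, 6.87 → 2 decimal places, 94.1 → 1 decimal place, 52.3498 → 4 decimal places, 7.02 → 2 decimal places; limit is 1.
Rounded to 1 decimal place: 163.5 g.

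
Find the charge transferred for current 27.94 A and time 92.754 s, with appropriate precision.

charge transferred = 27.94 A × 92.754 s = 2591.54676 C.
27.94 has 4 significant figures; 92.754 has 5.
Division/multiplication keeps the fewest: 4 significant figures.
Rounded: 2592 C.

2592 C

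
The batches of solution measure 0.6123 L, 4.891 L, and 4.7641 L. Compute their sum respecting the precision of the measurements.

10.267 L

0.6123 L + 4.891 L + 4.7641 L = 10.2674 L.
Addition/subtraction keeps the fewest decimal places: 0.6123 → 4 decimal places, 4.891 → 3 decimal places, 4.7641 → 4 decimal places; limit is 3.
Rounded to 3 decimal places: 10.267 L.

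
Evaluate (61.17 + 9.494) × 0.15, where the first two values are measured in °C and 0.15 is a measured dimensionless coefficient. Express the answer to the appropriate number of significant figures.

61.17 °C + 9.494 °C = 70.664 °C; the sum is limited to 2 decimal places (4 s.f.).
Carrying full precision, 70.664 × 0.15 = 10.5996 °C; 0.15 has 2 s.f., so the result keeps min(4, 2) = 2 s.f.
Rounded to 2 significant figures: 11 °C.

11 °C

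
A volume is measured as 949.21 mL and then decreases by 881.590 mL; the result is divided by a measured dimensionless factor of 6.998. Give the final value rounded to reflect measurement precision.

9.663 mL

949.21 mL − 881.590 mL = 67.620 mL; the difference is limited to 2 decimal places (4 s.f.).
Carrying full precision, 67.620 ÷ 6.998 = 9.6627607888… mL; 6.998 has 4 s.f., so the result keeps min(4, 4) = 4 s.f.
Rounded to 4 significant figures: 9.663 mL.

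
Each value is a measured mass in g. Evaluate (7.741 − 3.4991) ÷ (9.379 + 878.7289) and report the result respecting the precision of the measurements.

0.004776

7.741 − 3.4991 = 4.2419, limited to 3 d.p. → 4 s.f.; 9.379 + 878.7289 = 888.1079, limited to 3 d.p. → 6 s.f.
Carrying full precision, 4.2419 ÷ 888.1079 = 0.0047763340468…; keep min(4, 6) = 4 s.f.
Rounded to 4 significant figures: 0.004776.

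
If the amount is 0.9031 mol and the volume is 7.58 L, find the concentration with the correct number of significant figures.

0.119 mol/L

concentration = 0.9031 mol ÷ 7.58 L = 0.119142480211… mol/L.
0.9031 has 4 significant figures; 7.58 has 3.
Division/multiplication keeps the fewest: 3 significant figures.
Rounded: 0.119 mol/L.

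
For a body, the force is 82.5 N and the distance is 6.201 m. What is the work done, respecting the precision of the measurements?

512 J

work done = 82.5 N × 6.201 m = 511.5825 J.
82.5 has 3 significant figures; 6.201 has 4.
Division/multiplication keeps the fewest: 3 significant figures.
Rounded: 512 J.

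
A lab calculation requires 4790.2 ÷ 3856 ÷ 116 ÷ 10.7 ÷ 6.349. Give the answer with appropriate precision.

1.58 × 10⁻⁴

4790.2 ÷ 3856 ÷ 116 ÷ 10.7 ÷ 6.349 = 0.000157641125606…
Multiplication/division keeps the fewest significant figures: 4790.2 → 5 s.f., 3856 → 4 s.f., 116 → 3 s.f., 10.7 → 3 s.f., 6.349 → 4 s.f.; limit is 3.
Rounded to 3 significant figures: 1.58 × 10⁻⁴.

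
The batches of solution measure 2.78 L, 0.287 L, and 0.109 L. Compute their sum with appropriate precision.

2.78 L + 0.287 L + 0.109 L = 3.176 L.
Addition/subtraction keeps the fewest decimal places: 2.78 → 2 decimal places, 0.287 → 3 decimal places, 0.109 → 3 decimal places; limit is 2.
Rounded to 2 decimal places: 3.18 L.

3.18 L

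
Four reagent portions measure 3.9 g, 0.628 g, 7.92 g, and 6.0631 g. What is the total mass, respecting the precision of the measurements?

18.5 g

3.9 g + 0.628 g + 7.92 g + 6.0631 g = 18.5111 g.
Addition/subtraction keeps the fewest decimal places: 3.9 → 1 decimal place, 0.628 → 3 decimal places, 7.92 → 2 decimal places, 6.0631 → 4 decimal places; limit is 1.
Rounded to 1 decimal place: 18.5 g.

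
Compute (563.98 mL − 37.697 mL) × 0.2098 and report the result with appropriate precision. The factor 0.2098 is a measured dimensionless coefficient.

110.4 mL

563.98 mL − 37.697 mL = 526.283 mL; the difference is limited to 2 decimal places (5 s.f.).
Carrying full precision, 526.283 × 0.2098 = 110.4141734 mL; 0.2098 has 4 s.f., so the result keeps min(5, 4) = 4 s.f.
Rounded to 4 significant figures: 110.4 mL.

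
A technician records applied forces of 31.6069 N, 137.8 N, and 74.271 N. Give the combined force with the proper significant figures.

243.7 N

31.6069 N + 137.8 N + 74.271 N = 243.6779 N.
Addition/subtraction keeps the fewest decimal places: 31.6069 → 4 decimal places, 137.8 → 1 decimal place, 74.271 → 3 decimal places; limit is 1.
Rounded to 1 decimal place: 243.7 N.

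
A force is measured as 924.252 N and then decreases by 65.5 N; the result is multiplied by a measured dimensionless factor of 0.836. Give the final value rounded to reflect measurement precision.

924.252 N − 65.5 N = 858.752 N; the difference is limited to 1 decimal place (4 s.f.).
Carrying full precision, 858.752 × 0.836 = 717.916672 N; 0.836 has 3 s.f., so the result keeps min(4, 3) = 3 s.f.
Rounded to 3 significant figures: 718 N.

718 N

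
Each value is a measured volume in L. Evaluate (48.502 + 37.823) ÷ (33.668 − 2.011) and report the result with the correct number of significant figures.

48.502 + 37.823 = 86.325, limited to 3 d.p. → 5 s.f.; 33.668 − 2.011 = 31.657, limited to 3 d.p. → 5 s.f.
Carrying full precision, 86.325 ÷ 31.657 = 2.72688504912…; keep min(5, 5) = 5 s.f.
Rounded to 5 significant figures: 2.7269.

2.7269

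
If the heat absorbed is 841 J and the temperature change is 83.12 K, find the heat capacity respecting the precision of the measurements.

heat capacity = 841 J ÷ 83.12 K = 10.1179018287… J/K.
841 has 3 significant figures; 83.12 has 4.
Division/multiplication keeps the fewest: 3 significant figures.
Rounded: 10.1 J/K.

10.1 J/K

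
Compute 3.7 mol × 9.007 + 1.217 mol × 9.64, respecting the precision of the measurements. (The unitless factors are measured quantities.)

45 mol

3.7 × 9.007 = 33.3259 → 33 mol (2 s.f., last digit at the 10^0 place).
1.217 × 9.64 = 11.73188 → 11.7 mol (3 s.f., last digit at the 10^-1 place).
Sum: 45.05778 mol; keep the coarser place, 10^0.
Result: 45 mol.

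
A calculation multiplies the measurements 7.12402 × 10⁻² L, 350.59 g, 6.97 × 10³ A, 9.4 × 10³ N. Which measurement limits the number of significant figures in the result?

9.4 × 10³ N

7.12402 × 10⁻² L → 6 s.f.; 350.59 g → 5 s.f.; 6.97 × 10³ A → 3 s.f.; 9.4 × 10³ N → 2 s.f.
The fewest is 2 significant figures, from 9.4 × 10³ N.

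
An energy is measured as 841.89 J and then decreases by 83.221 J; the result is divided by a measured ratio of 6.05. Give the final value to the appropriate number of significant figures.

841.89 J − 83.221 J = 758.669 J; the difference is limited to 2 decimal places (5 s.f.).
Carrying full precision, 758.669 ÷ 6.05 = 125.399834711… J; 6.05 has 3 s.f., so the result keeps min(5, 3) = 3 s.f.
Rounded to 3 significant figures: 125 J.

125 J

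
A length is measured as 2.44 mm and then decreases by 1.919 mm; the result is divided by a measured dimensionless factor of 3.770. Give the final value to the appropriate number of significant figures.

2.44 mm − 1.919 mm = 0.521 mm; the difference is limited to 2 decimal places (2 s.f.).
Carrying full precision, 0.521 ÷ 3.770 = 0.138196286472… mm; 3.770 has 4 s.f., so the result keeps min(2, 4) = 2 s.f.
Rounded to 2 significant figures: 0.14 mm.

0.14 mm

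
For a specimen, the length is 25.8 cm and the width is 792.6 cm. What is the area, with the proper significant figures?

area = 25.8 cm × 792.6 cm = 20449.08 cm².
25.8 has 3 significant figures; 792.6 has 4.
Division/multiplication keeps the fewest: 3 significant figures.
Rounded: 2.04 × 10^4 cm².

2.04 × 10^4 cm²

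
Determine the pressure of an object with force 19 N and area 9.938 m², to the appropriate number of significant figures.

1.9 Pa

pressure = 19 N ÷ 9.938 m² = 1.91185349165… Pa.
19 has 2 significant figures; 9.938 has 4.
Division/multiplication keeps the fewest: 2 significant figures.
Rounded: 1.9 Pa.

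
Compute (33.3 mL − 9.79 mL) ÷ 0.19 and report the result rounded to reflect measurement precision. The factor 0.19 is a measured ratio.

1.2 × 10^2 mL

33.3 mL − 9.79 mL = 23.51 mL; the difference is limited to 1 decimal place (3 s.f.).
Carrying full precision, 23.51 ÷ 0.19 = 123.736842105… mL; 0.19 has 2 s.f., so the result keeps min(3, 2) = 2 s.f.
Rounded to 2 significant figures: 1.2 × 10^2 mL.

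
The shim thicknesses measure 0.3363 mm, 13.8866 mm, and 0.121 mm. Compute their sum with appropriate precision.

14.344 mm

0.3363 mm + 13.8866 mm + 0.121 mm = 14.3439 mm.
Addition/subtraction keeps the fewest decimal places: 0.3363 → 4 decimal places, 13.8866 → 4 decimal places, 0.121 → 3 decimal places; limit is 3.
Rounded to 3 decimal places: 14.344 mm.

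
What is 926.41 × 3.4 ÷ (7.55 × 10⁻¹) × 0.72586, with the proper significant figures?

3.0 × 10³

926.41 × 3.4 ÷ (7.55 × 10⁻¹) × 0.72586 = 3028.22446734…
Multiplication/division keeps the fewest significant figures: 926.41 → 5 s.f., 3.4 → 2 s.f., 7.55 × 10⁻¹ → 3 s.f., 0.72586 → 5 s.f.; limit is 2.
Rounded to 2 significant figures: 3.0 × 10³.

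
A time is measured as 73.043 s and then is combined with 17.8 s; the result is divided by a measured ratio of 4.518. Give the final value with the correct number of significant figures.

20.1 s

73.043 s + 17.8 s = 90.843 s; the sum is limited to 1 decimal place (3 s.f.).
Carrying full precision, 90.843 ÷ 4.518 = 20.1069057105… s; 4.518 has 4 s.f., so the result keeps min(3, 4) = 3 s.f.
Rounded to 3 significant figures: 20.1 s.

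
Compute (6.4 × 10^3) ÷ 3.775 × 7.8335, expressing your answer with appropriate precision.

1.3 × 10^4

(6.4 × 10^3) ÷ 3.775 × 7.8335 = 13280.6357616…
Multiplication/division keeps the fewest significant figures: 6.4 × 10^3 → 2 s.f., 3.775 → 4 s.f., 7.8335 → 5 s.f.; limit is 2.
Rounded to 2 significant figures: 1.3 × 10^4.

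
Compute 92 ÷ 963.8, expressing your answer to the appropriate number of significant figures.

0.095

92 ÷ 963.8 = 0.0954554886906…
Multiplication/division keeps the fewest significant figures: 92 → 2 s.f., 963.8 → 4 s.f.; limit is 2.
Rounded to 2 significant figures: 0.095.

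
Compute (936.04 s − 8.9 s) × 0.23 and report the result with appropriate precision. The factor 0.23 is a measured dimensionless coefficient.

936.04 s − 8.9 s = 927.14 s; the difference is limited to 1 decimal place (4 s.f.).
Carrying full precision, 927.14 × 0.23 = 213.2422 s; 0.23 has 2 s.f., so the result keeps min(4, 2) = 2 s.f.
Rounded to 2 significant figures: 2.1 × 10^2 s.

2.1 × 10^2 s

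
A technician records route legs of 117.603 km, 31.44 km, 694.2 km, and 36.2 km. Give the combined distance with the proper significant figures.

879.4 km

117.603 km + 31.44 km + 694.2 km + 36.2 km = 879.443 km.
Addition/subtraction keeps the fewest decimal places: 117.603 → 3 decimal places, 31.44 → 2 decimal places, 694.2 → 1 decimal place, 36.2 → 1 decimal place; limit is 1.
Rounded to 1 decimal place: 879.4 km.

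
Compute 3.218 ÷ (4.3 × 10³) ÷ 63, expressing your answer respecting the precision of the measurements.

1.2 × 10⁻⁵

3.218 ÷ (4.3 × 10³) ÷ 63 = 0.0000118789221115…
Multiplication/division keeps the fewest significant figures: 3.218 → 4 s.f., 4.3 × 10³ → 2 s.f., 63 → 2 s.f.; limit is 2.
Rounded to 2 significant figures: 1.2 × 10⁻⁵.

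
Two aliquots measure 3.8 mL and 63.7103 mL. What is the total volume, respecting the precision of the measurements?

3.8 mL + 63.7103 mL = 67.5103 mL.
Addition/subtraction keeps the fewest decimal places: 3.8 → 1 decimal place, 63.7103 → 4 decimal places; limit is 1.
Rounded to 1 decimal place: 67.5 mL.

67.5 mL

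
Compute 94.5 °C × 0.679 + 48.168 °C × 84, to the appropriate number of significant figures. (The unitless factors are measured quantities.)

4.1 × 10^3 °C

94.5 × 0.679 = 64.1655 → 64.2 °C (3 s.f., last digit at the 10^-1 place).
48.168 × 84 = 4046.112 → 4.0 × 10^3 °C (2 s.f., last digit at the 10^2 place).
Sum: 4110.2775 °C; keep the coarser place, 10^2.
Result: 4.1 × 10^3 °C.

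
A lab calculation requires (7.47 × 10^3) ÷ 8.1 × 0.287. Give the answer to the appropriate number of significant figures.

2.6 × 10^2

(7.47 × 10^3) ÷ 8.1 × 0.287 = 264.677777778…
Multiplication/division keeps the fewest significant figures: 7.47 × 10^3 → 3 s.f., 8.1 → 2 s.f., 0.287 → 3 s.f.; limit is 2.
Rounded to 2 significant figures: 2.6 × 10^2.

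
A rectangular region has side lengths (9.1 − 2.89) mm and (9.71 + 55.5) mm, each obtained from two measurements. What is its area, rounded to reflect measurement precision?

9.1 − 2.89 = 6.21, limited to 1 d.p. → 2 s.f.; 9.71 + 55.5 = 65.21, limited to 1 d.p. → 3 s.f.
Carrying full precision, 6.21 × 65.21 = 404.9541; keep min(2, 3) = 2 s.f.
Rounded to 2 significant figures: 4.0 × 10² mm².

4.0 × 10² mm²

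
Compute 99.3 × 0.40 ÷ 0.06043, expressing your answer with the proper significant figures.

99.3 × 0.40 ÷ 0.06043 = 657.289425782…
Multiplication/division keeps the fewest significant figures: 99.3 → 3 s.f., 0.40 → 2 s.f., 0.06043 → 4 s.f.; limit is 2.
Rounded to 2 significant figures: 6.6 × 10^2.

6.6 × 10^2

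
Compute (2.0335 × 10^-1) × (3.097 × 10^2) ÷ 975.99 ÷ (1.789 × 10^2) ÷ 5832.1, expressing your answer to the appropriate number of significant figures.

6.185 × 10^-8

(2.0335 × 10^-1) × (3.097 × 10^2) ÷ 975.99 ÷ (1.789 × 10^2) ÷ 5832.1 = 6.1845016771 × 10^-8…
Multiplication/division keeps the fewest significant figures: 2.0335 × 10^-1 → 5 s.f., 3.097 × 10^2 → 4 s.f., 975.99 → 5 s.f., 1.789 × 10^2 → 4 s.f., 5832.1 → 5 s.f.; limit is 4.
Rounded to 4 significant figures: 6.185 × 10^-8.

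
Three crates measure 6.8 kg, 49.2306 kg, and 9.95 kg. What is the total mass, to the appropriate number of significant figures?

66.0 kg

6.8 kg + 49.2306 kg + 9.95 kg = 65.9806 kg.
Addition/subtraction keeps the fewest decimal places: 6.8 → 1 decimal place, 49.2306 → 4 decimal places, 9.95 → 2 decimal places; limit is 1.
Rounded to 1 decimal place: 66.0 kg.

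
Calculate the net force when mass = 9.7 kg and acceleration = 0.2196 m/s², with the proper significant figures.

net force = 9.7 kg × 0.2196 m/s² = 2.13012 N.
9.7 has 2 significant figures; 0.2196 has 4.
Division/multiplication keeps the fewest: 2 significant figures.
Rounded: 2.1 N.

2.1 N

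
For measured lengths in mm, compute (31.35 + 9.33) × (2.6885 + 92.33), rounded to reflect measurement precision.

3865 mm²

31.35 + 9.33 = 40.68, limited to 2 d.p. → 4 s.f.; 2.6885 + 92.33 = 95.0185, limited to 2 d.p. → 4 s.f.
Carrying full precision, 40.68 × 95.0185 = 3865.35258; keep min(4, 4) = 4 s.f.
Rounded to 4 significant figures: 3865 mm².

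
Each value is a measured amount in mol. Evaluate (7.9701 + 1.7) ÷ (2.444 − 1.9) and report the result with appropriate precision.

2 × 10^1

7.9701 + 1.7 = 9.6701, limited to 1 d.p. → 2 s.f.; 2.444 − 1.9 = 0.544, limited to 1 d.p. → 1 s.f.
Carrying full precision, 9.6701 ÷ 0.544 = 17.7759191176…; keep min(2, 1) = 1 s.f.
Rounded to 1 significant figure: 2 × 10^1.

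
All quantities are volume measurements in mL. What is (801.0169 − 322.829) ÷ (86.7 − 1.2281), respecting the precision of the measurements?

801.0169 − 322.829 = 478.1879, limited to 3 d.p. → 6 s.f.; 86.7 − 1.2281 = 85.4719, limited to 1 d.p. → 3 s.f.
Carrying full precision, 478.1879 ÷ 85.4719 = 5.59467965495…; keep min(6, 3) = 3 s.f.
Rounded to 3 significant figures: 5.59.

5.59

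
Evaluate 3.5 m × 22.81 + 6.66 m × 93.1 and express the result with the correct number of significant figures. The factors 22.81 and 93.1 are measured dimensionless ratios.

3.5 × 22.81 = 79.835 → 8.0 × 10^1 m (2 s.f., last digit at the 10^0 place).
6.66 × 93.1 = 620.046 → 620. m (3 s.f., last digit at the 10^0 place).
Sum: 699.881 m; keep the coarser place, 10^0.
Result: 7.00 × 10^2 m.

7.00 × 10^2 m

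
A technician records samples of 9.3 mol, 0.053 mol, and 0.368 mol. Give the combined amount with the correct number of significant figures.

9.7 mol

9.3 mol + 0.053 mol + 0.368 mol = 9.721 mol.
Addition/subtraction keeps the fewest decimal places: 9.3 → 1 decimal place, 0.053 → 3 decimal places, 0.368 → 3 decimal places; limit is 1.
Rounded to 1 decimal place: 9.7 mol.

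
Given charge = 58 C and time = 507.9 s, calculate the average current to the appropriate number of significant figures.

0.11 A

average current = 58 C ÷ 507.9 s = 0.114195707816… A.
58 has 2 significant figures; 507.9 has 4.
Division/multiplication keeps the fewest: 2 significant figures.
Rounded: 0.11 A.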